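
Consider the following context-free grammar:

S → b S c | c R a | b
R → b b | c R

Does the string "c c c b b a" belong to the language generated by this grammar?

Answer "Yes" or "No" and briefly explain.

Yes - a valid derivation exists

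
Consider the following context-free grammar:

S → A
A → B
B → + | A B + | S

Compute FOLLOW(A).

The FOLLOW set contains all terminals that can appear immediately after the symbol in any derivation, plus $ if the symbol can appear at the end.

We compute FOLLOW(A) using the standard algorithm.
FOLLOW(S) starts with {$}.
FIRST(A) = {+}
FIRST(B) = {+}
FIRST(S) = {+}
FOLLOW(A) = {$, +}
FOLLOW(B) = {$, +}
FOLLOW(S) = {$, +}
Therefore, FOLLOW(A) = {$, +}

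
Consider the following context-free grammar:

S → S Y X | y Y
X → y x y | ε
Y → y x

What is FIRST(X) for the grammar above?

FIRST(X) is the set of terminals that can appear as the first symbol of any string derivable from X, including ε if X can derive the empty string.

We compute FIRST(X) using the standard algorithm.
FIRST(S) = {y}
FIRST(X) = {y, ε}
FIRST(Y) = {y}
Therefore, FIRST(X) = {y, ε}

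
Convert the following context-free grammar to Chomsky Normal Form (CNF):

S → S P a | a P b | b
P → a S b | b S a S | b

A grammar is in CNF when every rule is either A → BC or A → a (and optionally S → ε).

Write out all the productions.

TA → a; TB → b; S → b; P → b; S → S X0; X0 → P TA; S → TA X1; X1 → P TB; P → TA X2; X2 → S TB; P → TB X3; X3 → S X4; X4 → TA S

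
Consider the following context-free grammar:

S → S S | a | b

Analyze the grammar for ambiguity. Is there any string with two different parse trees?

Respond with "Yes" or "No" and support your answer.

Yes - the string 'b a b b' has two distinct parse trees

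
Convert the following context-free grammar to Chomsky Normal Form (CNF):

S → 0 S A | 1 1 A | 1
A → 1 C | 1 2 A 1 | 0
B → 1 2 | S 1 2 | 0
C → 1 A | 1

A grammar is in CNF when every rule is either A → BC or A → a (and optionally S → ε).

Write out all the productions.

T0 → 0; T1 → 1; S → 1; T2 → 2; A → 0; B → 0; C → 1; S → T0 X0; X0 → S A; S → T1 X1; X1 → T1 A; A → T1 C; A → T1 X2; X2 → T2 X3; X3 → A T1; B → T1 T2; B → S X4; X4 → T1 T2; C → T1 A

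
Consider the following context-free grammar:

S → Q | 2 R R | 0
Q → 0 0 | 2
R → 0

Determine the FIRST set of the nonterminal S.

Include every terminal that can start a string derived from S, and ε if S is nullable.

We compute FIRST(S) using the standard algorithm.
FIRST(Q) = {0, 2}
FIRST(R) = {0}
FIRST(S) = {0, 2}
Therefore, FIRST(S) = {0, 2}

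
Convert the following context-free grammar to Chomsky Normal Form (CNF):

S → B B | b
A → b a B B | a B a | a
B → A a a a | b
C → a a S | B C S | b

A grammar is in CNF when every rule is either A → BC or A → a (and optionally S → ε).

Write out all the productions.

S → b; TB → b; TA → a; A → a; B → b; C → b; S → B B; A → TB X0; X0 → TA X1; X1 → B B; A → TA X2; X2 → B TA; B → A X3; X3 → TA X4; X4 → TA TA; C → TA X5; X5 → TA S; C → B X6; X6 → C S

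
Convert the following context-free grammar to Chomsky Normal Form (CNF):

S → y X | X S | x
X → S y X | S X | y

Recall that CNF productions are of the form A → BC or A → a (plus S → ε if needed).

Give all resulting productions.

TY → y; S → x; X → y; S → TY X; S → X S; X → S X0; X0 → TY X; X → S X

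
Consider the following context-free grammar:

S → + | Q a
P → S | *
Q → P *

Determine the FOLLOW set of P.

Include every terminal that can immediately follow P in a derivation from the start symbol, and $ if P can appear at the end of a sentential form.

We compute FOLLOW(P) using the standard algorithm.
FOLLOW(S) starts with {$}.
FIRST(P) = {*, +}
FIRST(Q) = {*, +}
FIRST(S) = {*, +}
FOLLOW(P) = {*}
FOLLOW(Q) = {a}
FOLLOW(S) = {$, *}
Therefore, FOLLOW(P) = {*}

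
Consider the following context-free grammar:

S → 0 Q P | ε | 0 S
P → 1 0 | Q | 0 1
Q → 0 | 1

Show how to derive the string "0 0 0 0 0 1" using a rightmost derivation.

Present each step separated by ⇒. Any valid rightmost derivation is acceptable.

S ⇒ 0 S ⇒ 0 0 S ⇒ 0 0 0 Q P ⇒ 0 0 0 Q 0 1 ⇒ 0 0 0 0 0 1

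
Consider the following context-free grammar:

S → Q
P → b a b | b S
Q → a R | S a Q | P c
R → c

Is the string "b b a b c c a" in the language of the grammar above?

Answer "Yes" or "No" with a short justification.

No - no valid derivation exists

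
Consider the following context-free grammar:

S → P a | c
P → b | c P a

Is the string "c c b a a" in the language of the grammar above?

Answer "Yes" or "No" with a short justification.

No - no valid derivation exists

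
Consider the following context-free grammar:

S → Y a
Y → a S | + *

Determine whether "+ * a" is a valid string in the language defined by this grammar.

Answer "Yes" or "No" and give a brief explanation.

Yes - a valid derivation exists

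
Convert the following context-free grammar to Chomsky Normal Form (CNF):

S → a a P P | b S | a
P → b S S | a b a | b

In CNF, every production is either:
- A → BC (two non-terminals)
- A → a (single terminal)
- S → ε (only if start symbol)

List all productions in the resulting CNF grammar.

TA → a; TB → b; S → a; P → b; S → TA X0; X0 → TA X1; X1 → P P; S → TB S; P → TB X2; X2 → S S; P → TA X3; X3 → TB TA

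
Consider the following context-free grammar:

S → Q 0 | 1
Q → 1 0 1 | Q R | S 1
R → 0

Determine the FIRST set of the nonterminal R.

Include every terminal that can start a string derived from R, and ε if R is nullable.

We compute FIRST(R) using the standard algorithm.
FIRST(Q) = {1}
FIRST(R) = {0}
FIRST(S) = {1}
Therefore, FIRST(R) = {0}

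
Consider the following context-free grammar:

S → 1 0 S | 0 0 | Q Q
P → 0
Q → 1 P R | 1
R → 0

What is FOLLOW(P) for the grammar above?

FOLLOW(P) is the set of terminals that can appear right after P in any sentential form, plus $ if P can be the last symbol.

We compute FOLLOW(P) using the standard algorithm.
FOLLOW(S) starts with {$}.
FIRST(P) = {0}
FIRST(Q) = {1}
FIRST(R) = {0}
FIRST(S) = {0, 1}
FOLLOW(P) = {0}
FOLLOW(Q) = {$, 1}
FOLLOW(R) = {$, 1}
FOLLOW(S) = {$}
Therefore, FOLLOW(P) = {0}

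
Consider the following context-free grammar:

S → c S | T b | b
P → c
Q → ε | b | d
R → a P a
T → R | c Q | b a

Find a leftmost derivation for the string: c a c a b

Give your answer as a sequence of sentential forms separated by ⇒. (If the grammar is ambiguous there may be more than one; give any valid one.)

S ⇒ c S ⇒ c T b ⇒ c R b ⇒ c a P a b ⇒ c a c a b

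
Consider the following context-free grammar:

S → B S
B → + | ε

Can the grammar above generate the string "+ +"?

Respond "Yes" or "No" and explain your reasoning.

No - no valid derivation exists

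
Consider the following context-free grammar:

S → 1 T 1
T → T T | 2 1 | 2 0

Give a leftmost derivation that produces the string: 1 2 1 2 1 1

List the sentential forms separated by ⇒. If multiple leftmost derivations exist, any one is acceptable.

S ⇒ 1 T 1 ⇒ 1 T T 1 ⇒ 1 2 1 T 1 ⇒ 1 2 1 2 1 1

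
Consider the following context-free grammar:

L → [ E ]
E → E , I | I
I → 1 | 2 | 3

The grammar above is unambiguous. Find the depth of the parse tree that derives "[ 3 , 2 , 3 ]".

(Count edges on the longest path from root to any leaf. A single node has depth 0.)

5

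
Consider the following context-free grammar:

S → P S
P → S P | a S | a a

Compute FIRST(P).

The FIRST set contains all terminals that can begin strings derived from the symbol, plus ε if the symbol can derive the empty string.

We compute FIRST(P) using the standard algorithm.
FIRST(P) = {a}
FIRST(S) = {a}
Therefore, FIRST(P) = {a}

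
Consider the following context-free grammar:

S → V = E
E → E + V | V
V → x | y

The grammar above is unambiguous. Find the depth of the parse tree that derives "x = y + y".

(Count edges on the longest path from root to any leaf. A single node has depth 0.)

4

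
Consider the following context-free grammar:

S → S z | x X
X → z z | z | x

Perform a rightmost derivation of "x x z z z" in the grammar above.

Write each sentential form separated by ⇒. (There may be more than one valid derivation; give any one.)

S ⇒ S z ⇒ S z z ⇒ S z z z ⇒ x X z z z ⇒ x x z z z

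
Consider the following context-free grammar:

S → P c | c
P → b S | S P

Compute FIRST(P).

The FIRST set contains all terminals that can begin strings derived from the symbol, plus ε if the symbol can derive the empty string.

We compute FIRST(P) using the standard algorithm.
FIRST(P) = {b, c}
FIRST(S) = {b, c}
Therefore, FIRST(P) = {b, c}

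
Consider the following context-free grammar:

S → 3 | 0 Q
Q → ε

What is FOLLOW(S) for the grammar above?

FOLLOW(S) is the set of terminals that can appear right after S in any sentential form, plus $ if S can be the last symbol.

We compute FOLLOW(S) using the standard algorithm.
FOLLOW(S) starts with {$}.
FIRST(Q) = {ε}
FIRST(S) = {0, 3}
FOLLOW(Q) = {$}
FOLLOW(S) = {$}
Therefore, FOLLOW(S) = {$}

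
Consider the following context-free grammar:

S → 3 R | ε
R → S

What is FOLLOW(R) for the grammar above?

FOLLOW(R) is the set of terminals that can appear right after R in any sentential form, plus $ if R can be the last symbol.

We compute FOLLOW(R) using the standard algorithm.
FOLLOW(S) starts with {$}.
FIRST(R) = {3, ε}
FIRST(S) = {3, ε}
FOLLOW(R) = {$}
FOLLOW(S) = {$}
Therefore, FOLLOW(R) = {$}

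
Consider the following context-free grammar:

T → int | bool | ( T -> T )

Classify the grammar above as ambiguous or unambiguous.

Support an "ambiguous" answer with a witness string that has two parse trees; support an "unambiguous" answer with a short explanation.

Unambiguous - every string in the language has a unique parse tree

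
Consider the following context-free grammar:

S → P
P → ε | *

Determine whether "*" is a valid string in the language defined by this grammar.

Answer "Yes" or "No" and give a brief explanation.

Yes - a valid derivation exists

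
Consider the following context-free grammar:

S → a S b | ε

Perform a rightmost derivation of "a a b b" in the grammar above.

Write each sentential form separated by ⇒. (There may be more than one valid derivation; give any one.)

S ⇒ a S b ⇒ a a S b b ⇒ a a b b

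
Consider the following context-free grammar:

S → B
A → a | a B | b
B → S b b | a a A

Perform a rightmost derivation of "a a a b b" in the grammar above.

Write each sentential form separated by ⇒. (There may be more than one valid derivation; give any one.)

S ⇒ B ⇒ S b b ⇒ B b b ⇒ a a A b b ⇒ a a a b b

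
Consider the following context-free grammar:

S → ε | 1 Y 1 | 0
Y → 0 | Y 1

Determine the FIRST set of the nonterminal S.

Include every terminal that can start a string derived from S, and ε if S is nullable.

We compute FIRST(S) using the standard algorithm.
FIRST(S) = {0, 1, ε}
FIRST(Y) = {0}
Therefore, FIRST(S) = {0, 1, ε}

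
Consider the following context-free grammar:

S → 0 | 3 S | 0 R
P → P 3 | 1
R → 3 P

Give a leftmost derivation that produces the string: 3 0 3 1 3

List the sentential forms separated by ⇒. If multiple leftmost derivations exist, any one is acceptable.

S ⇒ 3 S ⇒ 3 0 R ⇒ 3 0 3 P ⇒ 3 0 3 P 3 ⇒ 3 0 3 1 3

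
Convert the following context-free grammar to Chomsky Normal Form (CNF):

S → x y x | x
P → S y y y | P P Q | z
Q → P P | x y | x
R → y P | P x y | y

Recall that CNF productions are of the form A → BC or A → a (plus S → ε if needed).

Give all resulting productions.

TX → x; TY → y; S → x; P → z; Q → x; R → y; S → TX X0; X0 → TY TX; P → S X1; X1 → TY X2; X2 → TY TY; P → P X3; X3 → P Q; Q → P P; Q → TX TY; R → TY P; R → P X4; X4 → TX TY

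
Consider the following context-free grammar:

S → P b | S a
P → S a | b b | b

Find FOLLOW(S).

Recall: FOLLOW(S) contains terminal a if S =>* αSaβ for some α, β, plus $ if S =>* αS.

We compute FOLLOW(S) using the standard algorithm.
FOLLOW(S) starts with {$}.
FIRST(P) = {b}
FIRST(S) = {b}
FOLLOW(P) = {b}
FOLLOW(S) = {$, a}
Therefore, FOLLOW(S) = {$, a}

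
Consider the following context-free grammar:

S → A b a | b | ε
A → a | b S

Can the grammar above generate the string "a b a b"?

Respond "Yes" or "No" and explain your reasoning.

No - no valid derivation exists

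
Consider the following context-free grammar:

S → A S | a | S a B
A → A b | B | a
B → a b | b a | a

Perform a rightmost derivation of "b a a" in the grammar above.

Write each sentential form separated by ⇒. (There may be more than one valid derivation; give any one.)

S ⇒ A S ⇒ A a ⇒ B a ⇒ b a a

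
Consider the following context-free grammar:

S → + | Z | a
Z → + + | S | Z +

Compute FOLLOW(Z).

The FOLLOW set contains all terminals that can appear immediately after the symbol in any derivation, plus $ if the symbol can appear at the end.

We compute FOLLOW(Z) using the standard algorithm.
FOLLOW(S) starts with {$}.
FIRST(S) = {+, a}
FIRST(Z) = {+, a}
FOLLOW(S) = {$, +}
FOLLOW(Z) = {$, +}
Therefore, FOLLOW(Z) = {$, +}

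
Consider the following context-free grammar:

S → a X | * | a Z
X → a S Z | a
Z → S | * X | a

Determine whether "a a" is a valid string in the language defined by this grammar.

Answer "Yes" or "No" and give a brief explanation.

Yes - a valid derivation exists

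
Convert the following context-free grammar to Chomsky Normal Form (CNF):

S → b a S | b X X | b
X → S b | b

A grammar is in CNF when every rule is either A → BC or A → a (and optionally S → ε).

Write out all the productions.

TB → b; TA → a; S → b; X → b; S → TB X0; X0 → TA S; S → TB X1; X1 → X X; X → S TB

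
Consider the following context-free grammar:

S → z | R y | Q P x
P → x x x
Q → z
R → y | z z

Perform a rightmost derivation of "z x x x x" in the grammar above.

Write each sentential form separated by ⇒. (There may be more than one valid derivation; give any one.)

S ⇒ Q P x ⇒ Q x x x x ⇒ z x x x x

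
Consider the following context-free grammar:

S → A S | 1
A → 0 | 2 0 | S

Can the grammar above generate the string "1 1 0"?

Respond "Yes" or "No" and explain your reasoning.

No - no valid derivation exists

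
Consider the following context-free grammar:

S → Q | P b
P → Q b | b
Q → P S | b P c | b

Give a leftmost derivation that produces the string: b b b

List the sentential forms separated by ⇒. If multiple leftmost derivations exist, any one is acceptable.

S ⇒ P b ⇒ Q b b ⇒ b b b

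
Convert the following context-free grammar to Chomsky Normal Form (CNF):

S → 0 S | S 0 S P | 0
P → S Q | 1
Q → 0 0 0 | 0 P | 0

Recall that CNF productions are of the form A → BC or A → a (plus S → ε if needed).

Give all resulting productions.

T0 → 0; S → 0; P → 1; Q → 0; S → T0 S; S → S X0; X0 → T0 X1; X1 → S P; P → S Q; Q → T0 X2; X2 → T0 T0; Q → T0 P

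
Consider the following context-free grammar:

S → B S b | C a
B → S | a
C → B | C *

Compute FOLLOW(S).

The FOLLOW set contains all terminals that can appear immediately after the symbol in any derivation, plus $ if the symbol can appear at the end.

We compute FOLLOW(S) using the standard algorithm.
FOLLOW(S) starts with {$}.
FIRST(B) = {a}
FIRST(C) = {a}
FIRST(S) = {a}
FOLLOW(B) = {*, a}
FOLLOW(C) = {*, a}
FOLLOW(S) = {$, *, a, b}
Therefore, FOLLOW(S) = {$, *, a, b}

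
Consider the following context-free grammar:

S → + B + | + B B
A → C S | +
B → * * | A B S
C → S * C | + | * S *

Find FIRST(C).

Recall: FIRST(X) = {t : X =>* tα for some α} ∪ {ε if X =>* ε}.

We compute FIRST(C) using the standard algorithm.
FIRST(A) = {*, +}
FIRST(B) = {*, +}
FIRST(C) = {*, +}
FIRST(S) = {+}
Therefore, FIRST(C) = {*, +}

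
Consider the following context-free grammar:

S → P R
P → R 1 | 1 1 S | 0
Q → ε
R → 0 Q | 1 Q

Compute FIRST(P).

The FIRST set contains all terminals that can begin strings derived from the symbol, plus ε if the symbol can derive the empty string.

We compute FIRST(P) using the standard algorithm.
FIRST(P) = {0, 1}
FIRST(Q) = {ε}
FIRST(R) = {0, 1}
FIRST(S) = {0, 1}
Therefore, FIRST(P) = {0, 1}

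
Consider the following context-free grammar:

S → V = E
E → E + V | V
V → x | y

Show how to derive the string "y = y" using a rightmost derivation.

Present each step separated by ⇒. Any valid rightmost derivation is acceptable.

S ⇒ V = E ⇒ V = V ⇒ V = y ⇒ y = y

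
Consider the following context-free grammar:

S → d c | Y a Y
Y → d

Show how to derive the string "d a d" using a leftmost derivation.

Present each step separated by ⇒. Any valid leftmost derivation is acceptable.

S ⇒ Y a Y ⇒ d a Y ⇒ d a d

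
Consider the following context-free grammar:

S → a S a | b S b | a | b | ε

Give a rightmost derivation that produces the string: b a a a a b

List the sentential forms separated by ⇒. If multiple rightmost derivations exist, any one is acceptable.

S ⇒ b S b ⇒ b a S a b ⇒ b a a S a a b ⇒ b a a a a b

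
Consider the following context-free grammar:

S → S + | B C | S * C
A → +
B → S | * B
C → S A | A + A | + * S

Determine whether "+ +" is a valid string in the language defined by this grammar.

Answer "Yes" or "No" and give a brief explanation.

No - no valid derivation exists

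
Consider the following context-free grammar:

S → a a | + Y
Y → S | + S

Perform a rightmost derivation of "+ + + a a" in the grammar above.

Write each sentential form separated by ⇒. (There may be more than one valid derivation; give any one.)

S ⇒ + Y ⇒ + S ⇒ + + Y ⇒ + + + S ⇒ + + + a a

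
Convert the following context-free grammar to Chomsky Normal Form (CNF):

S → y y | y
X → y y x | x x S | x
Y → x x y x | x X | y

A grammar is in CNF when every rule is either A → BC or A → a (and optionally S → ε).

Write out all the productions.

TY → y; S → y; TX → x; X → x; Y → y; S → TY TY; X → TY X0; X0 → TY TX; X → TX X1; X1 → TX S; Y → TX X2; X2 → TX X3; X3 → TY TX; Y → TX X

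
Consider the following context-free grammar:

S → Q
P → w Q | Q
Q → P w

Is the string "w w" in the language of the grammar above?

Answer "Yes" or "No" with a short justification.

No - no valid derivation exists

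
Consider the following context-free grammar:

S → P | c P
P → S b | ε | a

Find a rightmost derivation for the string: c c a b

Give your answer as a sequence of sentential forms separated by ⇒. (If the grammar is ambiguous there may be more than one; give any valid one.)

S ⇒ c P ⇒ c S b ⇒ c c P b ⇒ c c a b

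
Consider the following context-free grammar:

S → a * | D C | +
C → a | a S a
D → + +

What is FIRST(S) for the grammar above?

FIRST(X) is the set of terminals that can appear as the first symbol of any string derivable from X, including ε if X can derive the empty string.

We compute FIRST(S) using the standard algorithm.
FIRST(C) = {a}
FIRST(D) = {+}
FIRST(S) = {+, a}
Therefore, FIRST(S) = {+, a}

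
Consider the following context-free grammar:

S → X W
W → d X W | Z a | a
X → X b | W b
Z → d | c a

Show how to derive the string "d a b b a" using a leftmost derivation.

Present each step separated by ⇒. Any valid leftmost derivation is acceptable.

S ⇒ X W ⇒ X b W ⇒ W b b W ⇒ Z a b b W ⇒ d a b b W ⇒ d a b b a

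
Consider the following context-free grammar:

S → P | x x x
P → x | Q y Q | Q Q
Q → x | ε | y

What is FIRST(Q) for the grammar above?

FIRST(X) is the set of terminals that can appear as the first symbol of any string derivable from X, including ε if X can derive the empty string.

We compute FIRST(Q) using the standard algorithm.
FIRST(P) = {x, y, ε}
FIRST(Q) = {x, y, ε}
FIRST(S) = {x, y, ε}
Therefore, FIRST(Q) = {x, y, ε}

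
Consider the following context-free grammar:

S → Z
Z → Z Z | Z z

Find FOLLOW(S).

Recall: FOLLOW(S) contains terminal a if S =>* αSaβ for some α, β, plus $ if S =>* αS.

We compute FOLLOW(S) using the standard algorithm.
FOLLOW(S) starts with {$}.
FIRST(S) = {}
FIRST(Z) = {}
FOLLOW(S) = {$}
FOLLOW(Z) = {$, z}
Therefore, FOLLOW(S) = {$}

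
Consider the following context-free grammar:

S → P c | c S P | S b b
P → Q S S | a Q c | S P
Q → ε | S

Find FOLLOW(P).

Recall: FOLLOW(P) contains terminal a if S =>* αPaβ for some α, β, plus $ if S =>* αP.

We compute FOLLOW(P) using the standard algorithm.
FOLLOW(S) starts with {$}.
FIRST(P) = {a, c}
FIRST(Q) = {a, c, ε}
FIRST(S) = {a, c}
FOLLOW(P) = {$, a, b, c}
FOLLOW(Q) = {a, c}
FOLLOW(S) = {$, a, b, c}
Therefore, FOLLOW(P) = {$, a, b, c}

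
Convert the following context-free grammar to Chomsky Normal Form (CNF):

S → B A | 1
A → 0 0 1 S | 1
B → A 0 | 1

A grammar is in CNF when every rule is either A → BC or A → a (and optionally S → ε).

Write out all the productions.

S → 1; T0 → 0; T1 → 1; A → 1; B → 1; S → B A; A → T0 X0; X0 → T0 X1; X1 → T1 S; B → A T0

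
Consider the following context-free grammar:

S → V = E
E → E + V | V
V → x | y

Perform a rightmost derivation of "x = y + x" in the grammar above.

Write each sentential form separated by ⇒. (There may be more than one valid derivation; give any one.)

S ⇒ V = E ⇒ V = E + V ⇒ V = E + x ⇒ V = V + x ⇒ V = y + x ⇒ x = y + x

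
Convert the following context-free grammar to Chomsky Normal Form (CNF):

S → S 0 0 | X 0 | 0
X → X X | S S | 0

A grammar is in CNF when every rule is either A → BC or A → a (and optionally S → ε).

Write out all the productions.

T0 → 0; S → 0; X → 0; S → S X0; X0 → T0 T0; S → X T0; X → X X; X → S S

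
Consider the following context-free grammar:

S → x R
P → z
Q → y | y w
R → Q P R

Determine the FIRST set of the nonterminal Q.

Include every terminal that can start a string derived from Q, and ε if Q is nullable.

We compute FIRST(Q) using the standard algorithm.
FIRST(P) = {z}
FIRST(Q) = {y}
FIRST(R) = {y}
FIRST(S) = {x}
Therefore, FIRST(Q) = {y}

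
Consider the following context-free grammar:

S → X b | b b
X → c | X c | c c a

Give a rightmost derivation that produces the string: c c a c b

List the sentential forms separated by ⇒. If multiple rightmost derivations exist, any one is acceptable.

S ⇒ X b ⇒ X c b ⇒ c c a c b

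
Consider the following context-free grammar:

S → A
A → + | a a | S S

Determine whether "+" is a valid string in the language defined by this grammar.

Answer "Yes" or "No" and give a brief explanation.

Yes - a valid derivation exists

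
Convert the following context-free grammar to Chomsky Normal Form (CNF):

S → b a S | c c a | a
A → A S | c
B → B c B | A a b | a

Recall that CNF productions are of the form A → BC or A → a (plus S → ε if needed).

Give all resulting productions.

TB → b; TA → a; TC → c; S → a; A → c; B → a; S → TB X0; X0 → TA S; S → TC X1; X1 → TC TA; A → A S; B → B X2; X2 → TC B; B → A X3; X3 → TA TB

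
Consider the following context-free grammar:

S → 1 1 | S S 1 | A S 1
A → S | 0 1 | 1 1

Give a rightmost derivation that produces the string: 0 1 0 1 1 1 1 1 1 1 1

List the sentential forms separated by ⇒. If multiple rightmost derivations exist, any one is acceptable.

S ⇒ S S 1 ⇒ S 1 1 1 ⇒ A S 1 1 1 1 ⇒ A A S 1 1 1 1 1 ⇒ A A 1 1 1 1 1 1 1 ⇒ A 0 1 1 1 1 1 1 1 1 ⇒ 0 1 0 1 1 1 1 1 1 1 1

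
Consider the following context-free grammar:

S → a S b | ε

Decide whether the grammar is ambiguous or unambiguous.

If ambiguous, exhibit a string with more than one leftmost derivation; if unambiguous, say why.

Unambiguous - every string in the language has a unique leftmost derivation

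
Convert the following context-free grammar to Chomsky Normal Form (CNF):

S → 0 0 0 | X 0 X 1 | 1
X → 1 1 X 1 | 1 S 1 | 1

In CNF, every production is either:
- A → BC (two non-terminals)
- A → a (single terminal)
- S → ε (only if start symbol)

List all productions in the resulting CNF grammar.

T0 → 0; T1 → 1; S → 1; X → 1; S → T0 X0; X0 → T0 T0; S → X X1; X1 → T0 X2; X2 → X T1; X → T1 X3; X3 → T1 X4; X4 → X T1; X → T1 X5; X5 → S T1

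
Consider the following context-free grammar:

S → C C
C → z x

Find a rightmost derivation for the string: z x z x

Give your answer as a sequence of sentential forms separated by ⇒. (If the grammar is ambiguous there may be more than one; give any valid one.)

S ⇒ C C ⇒ C z x ⇒ z x z x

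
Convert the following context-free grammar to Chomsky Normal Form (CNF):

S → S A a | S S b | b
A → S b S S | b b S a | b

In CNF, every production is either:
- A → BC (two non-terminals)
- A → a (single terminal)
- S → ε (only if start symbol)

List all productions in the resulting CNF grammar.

TA → a; TB → b; S → b; A → b; S → S X0; X0 → A TA; S → S X1; X1 → S TB; A → S X2; X2 → TB X3; X3 → S S; A → TB X4; X4 → TB X5; X5 → S TA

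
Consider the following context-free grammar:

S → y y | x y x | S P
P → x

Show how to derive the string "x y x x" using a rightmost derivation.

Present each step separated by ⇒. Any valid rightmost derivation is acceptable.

S ⇒ S P ⇒ S x ⇒ x y x x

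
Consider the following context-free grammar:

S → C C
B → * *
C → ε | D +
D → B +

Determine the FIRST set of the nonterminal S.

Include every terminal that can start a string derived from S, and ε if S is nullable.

We compute FIRST(S) using the standard algorithm.
FIRST(B) = {*}
FIRST(C) = {*, ε}
FIRST(D) = {*}
FIRST(S) = {*, ε}
Therefore, FIRST(S) = {*, ε}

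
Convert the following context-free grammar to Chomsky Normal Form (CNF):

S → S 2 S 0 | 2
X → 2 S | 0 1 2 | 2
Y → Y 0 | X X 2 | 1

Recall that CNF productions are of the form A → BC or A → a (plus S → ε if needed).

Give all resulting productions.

T2 → 2; T0 → 0; S → 2; T1 → 1; X → 2; Y → 1; S → S X0; X0 → T2 X1; X1 → S T0; X → T2 S; X → T0 X2; X2 → T1 T2; Y → Y T0; Y → X X3; X3 → X T2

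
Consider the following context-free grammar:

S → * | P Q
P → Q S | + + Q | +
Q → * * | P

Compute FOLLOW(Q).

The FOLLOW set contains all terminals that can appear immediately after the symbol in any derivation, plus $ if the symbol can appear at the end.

We compute FOLLOW(Q) using the standard algorithm.
FOLLOW(S) starts with {$}.
FIRST(P) = {*, +}
FIRST(Q) = {*, +}
FIRST(S) = {*, +}
FOLLOW(P) = {$, *, +}
FOLLOW(Q) = {$, *, +}
FOLLOW(S) = {$, *, +}
Therefore, FOLLOW(Q) = {$, *, +}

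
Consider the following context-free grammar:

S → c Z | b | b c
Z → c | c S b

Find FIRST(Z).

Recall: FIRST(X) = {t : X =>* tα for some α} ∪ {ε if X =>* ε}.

We compute FIRST(Z) using the standard algorithm.
FIRST(S) = {b, c}
FIRST(Z) = {c}
Therefore, FIRST(Z) = {c}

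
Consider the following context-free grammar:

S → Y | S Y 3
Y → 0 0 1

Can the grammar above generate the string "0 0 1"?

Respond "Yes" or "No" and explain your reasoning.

Yes - a valid derivation exists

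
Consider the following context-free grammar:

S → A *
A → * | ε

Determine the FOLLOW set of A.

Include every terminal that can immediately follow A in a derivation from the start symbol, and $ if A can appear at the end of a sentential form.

We compute FOLLOW(A) using the standard algorithm.
FOLLOW(S) starts with {$}.
FIRST(A) = {*, ε}
FIRST(S) = {*}
FOLLOW(A) = {*}
FOLLOW(S) = {$}
Therefore, FOLLOW(A) = {*}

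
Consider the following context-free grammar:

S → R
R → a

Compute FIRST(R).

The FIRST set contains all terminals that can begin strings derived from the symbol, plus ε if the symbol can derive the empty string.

We compute FIRST(R) using the standard algorithm.
FIRST(R) = {a}
FIRST(S) = {a}
Therefore, FIRST(R) = {a}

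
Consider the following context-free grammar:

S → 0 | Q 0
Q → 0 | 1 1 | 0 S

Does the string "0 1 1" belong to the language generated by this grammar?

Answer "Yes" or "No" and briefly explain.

No - no valid derivation exists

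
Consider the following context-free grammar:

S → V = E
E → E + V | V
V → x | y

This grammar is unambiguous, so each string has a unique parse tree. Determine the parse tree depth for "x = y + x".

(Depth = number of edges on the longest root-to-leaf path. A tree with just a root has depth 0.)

4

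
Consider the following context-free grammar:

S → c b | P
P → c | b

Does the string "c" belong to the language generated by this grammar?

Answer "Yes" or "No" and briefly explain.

Yes - a valid derivation exists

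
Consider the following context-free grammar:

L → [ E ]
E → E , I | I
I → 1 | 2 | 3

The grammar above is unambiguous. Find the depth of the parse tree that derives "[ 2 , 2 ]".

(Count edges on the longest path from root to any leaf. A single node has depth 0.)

4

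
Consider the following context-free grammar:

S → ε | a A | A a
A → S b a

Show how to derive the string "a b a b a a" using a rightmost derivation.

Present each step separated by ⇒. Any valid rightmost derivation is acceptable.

S ⇒ A a ⇒ S b a a ⇒ a A b a a ⇒ a S b a b a a ⇒ a b a b a a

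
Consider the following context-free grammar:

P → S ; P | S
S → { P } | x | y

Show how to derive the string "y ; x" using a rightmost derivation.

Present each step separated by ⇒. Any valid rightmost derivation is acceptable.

P ⇒ S ; P ⇒ S ; S ⇒ S ; x ⇒ y ; x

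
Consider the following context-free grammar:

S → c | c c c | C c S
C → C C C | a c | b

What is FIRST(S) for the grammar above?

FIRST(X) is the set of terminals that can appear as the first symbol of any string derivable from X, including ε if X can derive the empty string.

We compute FIRST(S) using the standard algorithm.
FIRST(C) = {a, b}
FIRST(S) = {a, b, c}
Therefore, FIRST(S) = {a, b, c}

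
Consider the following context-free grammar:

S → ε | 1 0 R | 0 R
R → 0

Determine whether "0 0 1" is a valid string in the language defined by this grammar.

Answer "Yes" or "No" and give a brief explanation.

No - no valid derivation exists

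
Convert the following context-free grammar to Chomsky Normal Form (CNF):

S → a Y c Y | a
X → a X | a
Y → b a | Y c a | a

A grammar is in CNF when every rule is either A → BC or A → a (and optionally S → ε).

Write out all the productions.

TA → a; TC → c; S → a; X → a; TB → b; Y → a; S → TA X0; X0 → Y X1; X1 → TC Y; X → TA X; Y → TB TA; Y → Y X2; X2 → TC TA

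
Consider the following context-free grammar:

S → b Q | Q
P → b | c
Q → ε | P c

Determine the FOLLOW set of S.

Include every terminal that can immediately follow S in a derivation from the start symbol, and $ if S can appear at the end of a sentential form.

We compute FOLLOW(S) using the standard algorithm.
FOLLOW(S) starts with {$}.
FIRST(P) = {b, c}
FIRST(Q) = {b, c, ε}
FIRST(S) = {b, c, ε}
FOLLOW(P) = {c}
FOLLOW(Q) = {$}
FOLLOW(S) = {$}
Therefore, FOLLOW(S) = {$}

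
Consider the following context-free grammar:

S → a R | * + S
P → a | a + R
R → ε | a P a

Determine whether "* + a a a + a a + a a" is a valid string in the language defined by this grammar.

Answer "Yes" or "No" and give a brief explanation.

Yes - a valid derivation exists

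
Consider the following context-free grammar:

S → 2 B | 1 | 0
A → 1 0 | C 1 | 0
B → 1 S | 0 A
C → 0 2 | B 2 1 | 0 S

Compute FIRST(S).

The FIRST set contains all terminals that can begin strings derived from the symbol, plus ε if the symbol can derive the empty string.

We compute FIRST(S) using the standard algorithm.
FIRST(A) = {0, 1}
FIRST(B) = {0, 1}
FIRST(C) = {0, 1}
FIRST(S) = {0, 1, 2}
Therefore, FIRST(S) = {0, 1, 2}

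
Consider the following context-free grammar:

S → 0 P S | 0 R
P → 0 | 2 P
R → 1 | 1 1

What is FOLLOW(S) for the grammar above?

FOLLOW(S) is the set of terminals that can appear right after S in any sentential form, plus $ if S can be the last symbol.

We compute FOLLOW(S) using the standard algorithm.
FOLLOW(S) starts with {$}.
FIRST(P) = {0, 2}
FIRST(R) = {1}
FIRST(S) = {0}
FOLLOW(P) = {0}
FOLLOW(R) = {$}
FOLLOW(S) = {$}
Therefore, FOLLOW(S) = {$}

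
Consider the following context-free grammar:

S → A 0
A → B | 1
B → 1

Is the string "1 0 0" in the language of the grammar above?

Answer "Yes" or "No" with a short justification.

No - no valid derivation exists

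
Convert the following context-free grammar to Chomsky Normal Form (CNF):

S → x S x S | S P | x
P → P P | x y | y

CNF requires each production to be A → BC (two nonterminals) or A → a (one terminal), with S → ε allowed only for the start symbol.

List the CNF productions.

TX → x; S → x; TY → y; P → y; S → TX X0; X0 → S X1; X1 → TX S; S → S P; P → P P; P → TX TY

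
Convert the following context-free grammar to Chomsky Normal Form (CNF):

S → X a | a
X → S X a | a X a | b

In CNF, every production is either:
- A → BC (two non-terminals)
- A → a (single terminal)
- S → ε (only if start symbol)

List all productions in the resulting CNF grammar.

TA → a; S → a; X → b; S → X TA; X → S X0; X0 → X TA; X → TA X1; X1 → X TA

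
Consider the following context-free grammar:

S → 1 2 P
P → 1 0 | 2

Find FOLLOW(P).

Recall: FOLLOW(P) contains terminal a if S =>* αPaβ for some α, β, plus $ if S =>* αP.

We compute FOLLOW(P) using the standard algorithm.
FOLLOW(S) starts with {$}.
FIRST(P) = {1, 2}
FIRST(S) = {1}
FOLLOW(P) = {$}
FOLLOW(S) = {$}
Therefore, FOLLOW(P) = {$}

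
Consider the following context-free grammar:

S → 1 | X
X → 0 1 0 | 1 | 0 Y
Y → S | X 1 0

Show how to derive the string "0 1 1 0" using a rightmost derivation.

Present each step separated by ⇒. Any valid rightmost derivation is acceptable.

S ⇒ X ⇒ 0 Y ⇒ 0 X 1 0 ⇒ 0 1 1 0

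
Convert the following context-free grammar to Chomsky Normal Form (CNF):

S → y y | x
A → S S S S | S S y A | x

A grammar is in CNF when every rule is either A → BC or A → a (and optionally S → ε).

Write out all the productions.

TY → y; S → x; A → x; S → TY TY; A → S X0; X0 → S X1; X1 → S S; A → S X2; X2 → S X3; X3 → TY A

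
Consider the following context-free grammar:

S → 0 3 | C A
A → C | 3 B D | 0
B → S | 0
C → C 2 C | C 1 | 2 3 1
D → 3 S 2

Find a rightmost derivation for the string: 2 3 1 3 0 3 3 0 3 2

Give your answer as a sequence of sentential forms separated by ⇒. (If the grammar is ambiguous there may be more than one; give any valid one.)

S ⇒ C A ⇒ C 3 B D ⇒ C 3 B 3 S 2 ⇒ C 3 B 3 0 3 2 ⇒ C 3 S 3 0 3 2 ⇒ C 3 0 3 3 0 3 2 ⇒ 2 3 1 3 0 3 3 0 3 2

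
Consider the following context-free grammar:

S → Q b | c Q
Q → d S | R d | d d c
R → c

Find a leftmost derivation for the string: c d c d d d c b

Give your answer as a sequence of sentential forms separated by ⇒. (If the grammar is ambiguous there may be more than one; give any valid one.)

S ⇒ c Q ⇒ c d S ⇒ c d c Q ⇒ c d c d S ⇒ c d c d Q b ⇒ c d c d d d c b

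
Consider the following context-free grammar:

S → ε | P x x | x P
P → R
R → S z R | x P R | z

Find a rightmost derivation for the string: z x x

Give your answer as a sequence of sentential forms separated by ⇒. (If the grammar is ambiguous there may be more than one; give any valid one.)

S ⇒ P x x ⇒ R x x ⇒ z x x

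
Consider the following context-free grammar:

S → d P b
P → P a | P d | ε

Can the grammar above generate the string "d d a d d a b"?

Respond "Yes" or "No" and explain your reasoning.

Yes - a valid derivation exists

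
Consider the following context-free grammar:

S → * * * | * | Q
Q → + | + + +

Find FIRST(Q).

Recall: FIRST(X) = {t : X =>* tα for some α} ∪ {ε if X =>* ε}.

We compute FIRST(Q) using the standard algorithm.
FIRST(Q) = {+}
FIRST(S) = {*, +}
Therefore, FIRST(Q) = {+}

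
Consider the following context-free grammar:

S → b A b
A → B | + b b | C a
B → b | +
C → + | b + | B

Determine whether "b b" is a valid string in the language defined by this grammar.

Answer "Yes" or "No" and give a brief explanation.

No - no valid derivation exists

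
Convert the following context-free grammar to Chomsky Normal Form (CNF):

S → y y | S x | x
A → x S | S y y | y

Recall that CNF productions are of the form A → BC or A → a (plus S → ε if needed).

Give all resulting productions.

TY → y; TX → x; S → x; A → y; S → TY TY; S → S TX; A → TX S; A → S X0; X0 → TY TY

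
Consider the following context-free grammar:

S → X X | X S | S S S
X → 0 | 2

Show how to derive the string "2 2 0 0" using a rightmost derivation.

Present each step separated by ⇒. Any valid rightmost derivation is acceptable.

S ⇒ X S ⇒ X X S ⇒ X X X X ⇒ X X X 0 ⇒ X X 0 0 ⇒ X 2 0 0 ⇒ 2 2 0 0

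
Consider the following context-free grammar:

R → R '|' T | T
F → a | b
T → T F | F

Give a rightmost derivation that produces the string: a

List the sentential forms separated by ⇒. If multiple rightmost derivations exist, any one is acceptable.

R ⇒ T ⇒ F ⇒ a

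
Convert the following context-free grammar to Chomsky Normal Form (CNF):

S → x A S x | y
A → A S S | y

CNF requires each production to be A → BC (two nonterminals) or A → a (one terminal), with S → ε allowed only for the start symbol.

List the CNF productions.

TX → x; S → y; A → y; S → TX X0; X0 → A X1; X1 → S TX; A → A X2; X2 → S S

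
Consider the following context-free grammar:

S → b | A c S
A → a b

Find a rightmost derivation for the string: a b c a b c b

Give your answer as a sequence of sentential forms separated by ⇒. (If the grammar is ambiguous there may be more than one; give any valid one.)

S ⇒ A c S ⇒ A c A c S ⇒ A c A c b ⇒ A c a b c b ⇒ a b c a b c b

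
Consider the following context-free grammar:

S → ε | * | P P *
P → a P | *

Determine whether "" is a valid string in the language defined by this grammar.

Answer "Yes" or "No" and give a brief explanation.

Yes - a valid derivation exists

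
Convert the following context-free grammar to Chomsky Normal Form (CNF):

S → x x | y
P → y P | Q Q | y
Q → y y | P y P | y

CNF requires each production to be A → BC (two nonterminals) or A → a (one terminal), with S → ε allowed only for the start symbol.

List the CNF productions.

TX → x; S → y; TY → y; P → y; Q → y; S → TX TX; P → TY P; P → Q Q; Q → TY TY; Q → P X0; X0 → TY P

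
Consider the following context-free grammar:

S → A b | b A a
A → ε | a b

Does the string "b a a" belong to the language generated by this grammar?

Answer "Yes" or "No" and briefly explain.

No - no valid derivation exists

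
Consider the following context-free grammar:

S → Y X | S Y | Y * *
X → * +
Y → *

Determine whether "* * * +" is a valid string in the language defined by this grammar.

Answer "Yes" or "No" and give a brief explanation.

No - no valid derivation exists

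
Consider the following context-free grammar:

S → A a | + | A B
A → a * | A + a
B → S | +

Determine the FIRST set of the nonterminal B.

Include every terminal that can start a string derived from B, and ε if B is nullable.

We compute FIRST(B) using the standard algorithm.
FIRST(A) = {a}
FIRST(B) = {+, a}
FIRST(S) = {+, a}
Therefore, FIRST(B) = {+, a}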